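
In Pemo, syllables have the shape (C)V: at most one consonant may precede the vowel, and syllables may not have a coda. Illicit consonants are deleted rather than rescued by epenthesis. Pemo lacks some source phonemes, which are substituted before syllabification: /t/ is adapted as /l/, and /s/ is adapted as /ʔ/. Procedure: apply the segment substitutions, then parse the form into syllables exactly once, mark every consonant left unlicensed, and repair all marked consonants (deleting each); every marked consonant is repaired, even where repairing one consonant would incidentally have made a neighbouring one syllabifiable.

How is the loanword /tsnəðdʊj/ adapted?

Substitution: /t/ → /l/, /s/ → /ʔ/, giving /lʔnəðdʊj/.
Syllabifying with onset maximization leaves /l/, /ʔ/, /ð/, /j/ stranded (no codas are permitted; onsets are limited to one consonant).
Each unlicensed consonant is deleted: /l/, /ʔ/, /ð/, /j/.

nədʊ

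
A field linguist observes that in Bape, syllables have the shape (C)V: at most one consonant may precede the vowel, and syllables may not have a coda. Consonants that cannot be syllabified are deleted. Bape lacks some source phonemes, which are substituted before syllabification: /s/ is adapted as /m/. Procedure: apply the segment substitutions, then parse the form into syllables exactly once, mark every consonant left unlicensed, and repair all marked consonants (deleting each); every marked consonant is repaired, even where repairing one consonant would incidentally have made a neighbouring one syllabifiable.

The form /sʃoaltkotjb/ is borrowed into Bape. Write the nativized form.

ʃoako

Substitution: /s/ → /m/, giving /mʃoaltkotjb/.
Under (C)V, the unsyllabifiable consonants are /m/, /l/, /t/, /t/, /j/, /b/ (no codas are permitted; onsets are limited to one consonant).
Deletion applies to /m/, /l/, /t/, /t/, /j/, /b/.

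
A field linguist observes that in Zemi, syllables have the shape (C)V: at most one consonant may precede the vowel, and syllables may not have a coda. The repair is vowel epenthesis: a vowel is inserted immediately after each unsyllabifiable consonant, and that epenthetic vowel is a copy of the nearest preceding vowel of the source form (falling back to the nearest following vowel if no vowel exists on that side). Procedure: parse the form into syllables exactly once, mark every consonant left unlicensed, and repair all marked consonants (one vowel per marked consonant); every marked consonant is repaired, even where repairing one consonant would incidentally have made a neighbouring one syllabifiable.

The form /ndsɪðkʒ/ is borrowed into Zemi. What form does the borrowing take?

Syllabifying with onset maximization leaves /n/, /d/, /ð/, /k/, /ʒ/ stranded (no codas are permitted; onsets are limited to one consonant).
Epenthesis after each stranded consonant: /n/ → /nɪ/, /d/ → /dɪ/, /ð/ → /ðɪ/, /k/ → /kɪ/, /ʒ/ → /ʒɪ/.

nɪdɪsɪðɪkɪʒɪ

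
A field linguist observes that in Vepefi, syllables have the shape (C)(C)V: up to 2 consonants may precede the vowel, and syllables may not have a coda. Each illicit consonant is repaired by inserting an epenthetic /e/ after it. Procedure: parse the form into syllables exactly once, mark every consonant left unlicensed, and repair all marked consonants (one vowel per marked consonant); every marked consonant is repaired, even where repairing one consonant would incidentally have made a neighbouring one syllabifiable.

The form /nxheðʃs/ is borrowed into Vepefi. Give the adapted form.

Syllabifying with onset maximization leaves /n/, /ð/, /ʃ/, /s/ stranded (no codas are permitted; onsets may contain at most 2 consonants).
Epenthesis after each stranded consonant: /n/ → /ne/, /ð/ → /ðe/, /ʃ/ → /ʃe/, /s/ → /se/.

nexheðeʃese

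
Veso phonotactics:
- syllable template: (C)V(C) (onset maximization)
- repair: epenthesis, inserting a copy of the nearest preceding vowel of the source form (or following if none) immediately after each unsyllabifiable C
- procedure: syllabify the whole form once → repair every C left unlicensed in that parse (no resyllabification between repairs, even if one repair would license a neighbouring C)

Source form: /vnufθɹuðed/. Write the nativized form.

vunufθuɹuðed

Under (C)V(C), the unsyllabifiable consonants are /v/, /θ/ (at most one coda consonant is licensed; onsets are limited to one consonant).
Inserting the epenthetic vowel yields /v/ → /vu/, /θ/ → /θu/.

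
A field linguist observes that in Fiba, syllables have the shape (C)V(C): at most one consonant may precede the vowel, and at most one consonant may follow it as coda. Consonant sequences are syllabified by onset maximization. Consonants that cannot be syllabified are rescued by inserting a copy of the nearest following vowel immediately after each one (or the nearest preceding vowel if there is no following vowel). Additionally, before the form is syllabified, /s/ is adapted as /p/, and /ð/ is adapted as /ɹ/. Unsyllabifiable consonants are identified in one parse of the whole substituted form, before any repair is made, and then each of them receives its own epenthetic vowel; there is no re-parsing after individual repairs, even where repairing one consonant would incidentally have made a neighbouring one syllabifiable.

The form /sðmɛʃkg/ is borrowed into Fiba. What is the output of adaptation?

pɛɹɛmɛʃkɛgɛ

Substitution: /s/ → /p/, /ð/ → /ɹ/, giving /pɹmɛʃkg/.
The consonants /p/, /ɹ/, /k/, /g/ cannot be parsed into a legal (C)V(C) syllable (at most one coda consonant is licensed; onsets are limited to one consonant).
Each unlicensed consonant becomes the onset of a new syllable: /p/ → /pɛ/, /ɹ/ → /ɹɛ/, /k/ → /kɛ/, /g/ → /gɛ/.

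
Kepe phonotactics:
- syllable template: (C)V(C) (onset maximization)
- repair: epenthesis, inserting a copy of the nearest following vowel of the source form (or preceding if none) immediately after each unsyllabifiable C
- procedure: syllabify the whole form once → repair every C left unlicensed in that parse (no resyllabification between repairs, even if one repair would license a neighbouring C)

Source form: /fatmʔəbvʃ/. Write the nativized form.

fatməʔəbvəʃə

Syllabifying with onset maximization leaves /m/, /v/, /ʃ/ stranded (at most one coda consonant is licensed; onsets are limited to one consonant).
Inserting the epenthetic vowel yields /m/ → /mə/, /v/ → /və/, /ʃ/ → /ʃə/.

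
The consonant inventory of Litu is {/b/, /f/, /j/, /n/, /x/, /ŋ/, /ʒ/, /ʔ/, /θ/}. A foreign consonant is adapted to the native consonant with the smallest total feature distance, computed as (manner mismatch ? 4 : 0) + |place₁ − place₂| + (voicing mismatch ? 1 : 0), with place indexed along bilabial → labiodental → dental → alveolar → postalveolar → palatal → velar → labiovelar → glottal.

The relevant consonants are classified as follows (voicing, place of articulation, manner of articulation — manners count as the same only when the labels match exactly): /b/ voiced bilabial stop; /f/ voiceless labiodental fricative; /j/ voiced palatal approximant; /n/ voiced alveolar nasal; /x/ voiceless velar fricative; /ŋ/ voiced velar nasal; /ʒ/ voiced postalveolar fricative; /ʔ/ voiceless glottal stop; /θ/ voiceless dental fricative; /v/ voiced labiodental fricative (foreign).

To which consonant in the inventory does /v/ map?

/f/ is closest: same manner (fricative), place distance 0 (labiodental→labiodental), voicing differs (+1); total 1. Next closest is /θ/ at distance 2.

f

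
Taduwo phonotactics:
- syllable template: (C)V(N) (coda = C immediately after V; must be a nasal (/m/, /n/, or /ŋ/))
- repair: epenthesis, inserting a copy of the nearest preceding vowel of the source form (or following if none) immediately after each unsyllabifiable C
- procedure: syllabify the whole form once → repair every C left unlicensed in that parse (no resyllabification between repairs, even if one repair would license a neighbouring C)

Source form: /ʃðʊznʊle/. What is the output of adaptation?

Under (C)V(N), the unsyllabifiable consonants are /ʃ/, /z/ (only a nasal (/m/, /n/, or /ŋ/) is licensed in coda position; onsets are limited to one consonant).
Each unlicensed consonant becomes the onset of a new syllable: /ʃ/ → /ʃʊ/, /z/ → /zʊ/.

ʃʊðʊzʊnʊle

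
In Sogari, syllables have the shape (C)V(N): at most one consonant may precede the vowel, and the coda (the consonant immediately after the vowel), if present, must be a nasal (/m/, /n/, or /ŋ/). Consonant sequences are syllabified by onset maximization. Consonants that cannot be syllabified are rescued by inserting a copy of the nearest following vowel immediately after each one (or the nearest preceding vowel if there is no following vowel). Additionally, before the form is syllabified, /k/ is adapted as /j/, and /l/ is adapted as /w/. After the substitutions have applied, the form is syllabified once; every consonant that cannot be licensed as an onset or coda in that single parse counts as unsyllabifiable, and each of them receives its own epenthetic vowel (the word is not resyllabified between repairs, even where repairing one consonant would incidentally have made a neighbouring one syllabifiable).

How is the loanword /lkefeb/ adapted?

wejefebe

Substitution: /l/ → /w/, /k/ → /j/, giving /wjefeb/.
The consonants /w/, /b/ cannot be parsed into a legal (C)V(N) syllable (only a nasal (/m/, /n/, or /ŋ/) is licensed in coda position; onsets are limited to one consonant).
Inserting the epenthetic vowel yields /w/ → /we/, /b/ → /be/.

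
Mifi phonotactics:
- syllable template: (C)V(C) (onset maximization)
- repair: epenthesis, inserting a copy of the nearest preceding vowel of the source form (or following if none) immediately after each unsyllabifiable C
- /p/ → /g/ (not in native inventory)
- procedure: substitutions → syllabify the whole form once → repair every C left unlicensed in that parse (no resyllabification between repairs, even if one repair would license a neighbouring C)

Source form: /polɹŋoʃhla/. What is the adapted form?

Substitution: /p/ → /g/, giving /golɹŋoʃhla/.
Under (C)V(C), the unsyllabifiable consonants are /ɹ/, /h/ (at most one coda consonant is licensed; onsets are limited to one consonant).
Inserting the epenthetic vowel yields /ɹ/ → /ɹo/, /h/ → /ho/.

golɹoŋoʃhola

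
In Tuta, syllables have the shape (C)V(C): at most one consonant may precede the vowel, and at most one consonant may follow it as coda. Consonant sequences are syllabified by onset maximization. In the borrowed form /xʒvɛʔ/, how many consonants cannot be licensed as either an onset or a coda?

2

Under (C)V(C), the unsyllabifiable consonants are /x/, /ʒ/ (at most one coda consonant is licensed; onsets are limited to one consonant).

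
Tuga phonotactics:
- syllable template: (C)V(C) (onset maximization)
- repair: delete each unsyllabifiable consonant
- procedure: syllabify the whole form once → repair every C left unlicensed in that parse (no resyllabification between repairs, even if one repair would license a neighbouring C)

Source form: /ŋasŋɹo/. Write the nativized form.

The consonants /ŋ/ cannot be parsed into a legal (C)V(C) syllable (at most one coda consonant is licensed; onsets are limited to one consonant).
Each unlicensed consonant is deleted: /ŋ/.

ŋasɹo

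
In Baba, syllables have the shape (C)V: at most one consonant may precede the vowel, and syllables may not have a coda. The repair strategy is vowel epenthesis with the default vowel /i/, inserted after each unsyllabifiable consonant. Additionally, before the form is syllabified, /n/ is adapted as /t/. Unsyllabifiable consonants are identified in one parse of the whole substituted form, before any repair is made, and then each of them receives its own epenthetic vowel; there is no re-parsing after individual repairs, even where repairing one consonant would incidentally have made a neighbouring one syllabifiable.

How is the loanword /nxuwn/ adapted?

Substitution: /n/ → /t/, giving /txuwt/.
Syllabifying with onset maximization leaves /t/, /w/, /t/ stranded (no codas are permitted; onsets are limited to one consonant).
Each unlicensed consonant becomes the onset of a new syllable: /t/ → /ti/, /w/ → /wi/, /t/ → /ti/.

tixuwiti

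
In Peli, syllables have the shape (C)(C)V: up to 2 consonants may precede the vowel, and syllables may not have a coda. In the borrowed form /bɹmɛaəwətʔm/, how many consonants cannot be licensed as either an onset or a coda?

The consonants /b/, /t/, /ʔ/, /m/ cannot be parsed into a legal (C)(C)V syllable (no codas are permitted; onsets may contain at most 2 consonants).

4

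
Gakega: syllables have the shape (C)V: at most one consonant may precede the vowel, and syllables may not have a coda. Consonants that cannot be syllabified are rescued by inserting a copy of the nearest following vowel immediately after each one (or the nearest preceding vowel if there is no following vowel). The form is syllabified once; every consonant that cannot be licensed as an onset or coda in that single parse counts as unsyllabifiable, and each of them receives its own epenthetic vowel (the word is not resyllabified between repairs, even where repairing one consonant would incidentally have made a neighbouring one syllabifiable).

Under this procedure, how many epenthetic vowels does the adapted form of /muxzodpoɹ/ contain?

3

The unsyllabifiable consonants are /x/, /d/, /ɹ/; each receives one epenthetic vowel.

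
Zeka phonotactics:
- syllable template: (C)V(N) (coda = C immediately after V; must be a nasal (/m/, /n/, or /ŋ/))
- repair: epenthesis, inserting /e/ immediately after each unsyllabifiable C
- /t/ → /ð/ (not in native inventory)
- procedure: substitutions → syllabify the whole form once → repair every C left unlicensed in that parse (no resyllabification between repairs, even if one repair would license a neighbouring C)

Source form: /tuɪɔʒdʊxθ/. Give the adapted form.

ðuɪɔʒedʊxeθe

Substitution: /t/ → /ð/, giving /ðuɪɔʒdʊxθ/.
Under (C)V(N), the unsyllabifiable consonants are /ʒ/, /x/, /θ/ (only a nasal (/m/, /n/, or /ŋ/) is licensed in coda position; onsets are limited to one consonant).
Epenthesis after each stranded consonant: /ʒ/ → /ʒe/, /x/ → /xe/, /θ/ → /θe/.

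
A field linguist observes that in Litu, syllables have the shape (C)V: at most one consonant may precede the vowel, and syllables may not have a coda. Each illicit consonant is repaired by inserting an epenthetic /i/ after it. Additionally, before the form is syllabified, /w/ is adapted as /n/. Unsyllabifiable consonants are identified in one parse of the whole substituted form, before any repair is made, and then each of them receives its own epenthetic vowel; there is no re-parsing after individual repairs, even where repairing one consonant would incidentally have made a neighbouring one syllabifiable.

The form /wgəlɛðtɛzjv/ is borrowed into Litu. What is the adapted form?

nigəlɛðitɛzijivi

Substitution: /w/ → /n/, giving /ngəlɛðtɛzjv/.
Under (C)V, the unsyllabifiable consonants are /n/, /ð/, /z/, /j/, /v/ (no codas are permitted; onsets are limited to one consonant).
Epenthesis after each stranded consonant: /n/ → /ni/, /ð/ → /ði/, /z/ → /zi/, /j/ → /ji/, /v/ → /vi/.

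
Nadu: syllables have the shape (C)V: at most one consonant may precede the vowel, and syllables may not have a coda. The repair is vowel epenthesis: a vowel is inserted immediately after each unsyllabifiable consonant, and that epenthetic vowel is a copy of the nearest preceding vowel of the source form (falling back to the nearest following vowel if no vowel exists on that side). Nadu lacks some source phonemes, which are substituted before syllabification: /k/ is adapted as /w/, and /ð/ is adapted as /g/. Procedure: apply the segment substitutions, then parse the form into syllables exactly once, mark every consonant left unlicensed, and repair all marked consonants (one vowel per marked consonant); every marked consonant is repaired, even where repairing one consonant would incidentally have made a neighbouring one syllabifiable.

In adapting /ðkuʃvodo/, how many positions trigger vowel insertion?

After substitution the input is /gwuʃvodo/.
The unsyllabifiable consonants are /g/, /ʃ/; each receives one epenthetic vowel.

2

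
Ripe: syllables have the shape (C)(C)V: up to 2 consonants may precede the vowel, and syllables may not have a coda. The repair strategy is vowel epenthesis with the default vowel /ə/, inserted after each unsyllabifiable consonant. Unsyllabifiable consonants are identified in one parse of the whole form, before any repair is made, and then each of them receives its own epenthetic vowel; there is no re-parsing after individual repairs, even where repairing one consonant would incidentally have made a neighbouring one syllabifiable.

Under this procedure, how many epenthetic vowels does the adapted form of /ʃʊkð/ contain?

2

The unsyllabifiable consonants are /k/, /ð/; each receives one epenthetic vowel.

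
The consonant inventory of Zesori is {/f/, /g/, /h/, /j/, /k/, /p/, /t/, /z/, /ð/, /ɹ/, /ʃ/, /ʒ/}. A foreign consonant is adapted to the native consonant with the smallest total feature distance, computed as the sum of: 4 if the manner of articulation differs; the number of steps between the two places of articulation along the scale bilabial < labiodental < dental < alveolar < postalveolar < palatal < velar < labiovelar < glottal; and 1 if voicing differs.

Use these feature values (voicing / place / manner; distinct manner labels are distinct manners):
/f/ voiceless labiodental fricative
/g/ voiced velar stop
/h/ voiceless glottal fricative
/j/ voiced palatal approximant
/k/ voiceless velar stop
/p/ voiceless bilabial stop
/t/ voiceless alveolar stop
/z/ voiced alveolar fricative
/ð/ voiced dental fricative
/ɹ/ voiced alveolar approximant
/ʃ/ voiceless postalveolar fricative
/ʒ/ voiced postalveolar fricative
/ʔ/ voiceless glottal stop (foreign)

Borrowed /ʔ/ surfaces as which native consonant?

/k/ is closest: same manner (stop), place distance 2 (glottal→velar), same voicing; total 2. Next closest is /g/ at distance 3.

k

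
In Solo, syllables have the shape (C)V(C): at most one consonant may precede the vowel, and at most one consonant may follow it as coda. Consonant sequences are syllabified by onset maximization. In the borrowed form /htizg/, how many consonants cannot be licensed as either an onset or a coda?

Under (C)V(C), the unsyllabifiable consonants are /h/, /g/ (at most one coda consonant is licensed; onsets are limited to one consonant).

2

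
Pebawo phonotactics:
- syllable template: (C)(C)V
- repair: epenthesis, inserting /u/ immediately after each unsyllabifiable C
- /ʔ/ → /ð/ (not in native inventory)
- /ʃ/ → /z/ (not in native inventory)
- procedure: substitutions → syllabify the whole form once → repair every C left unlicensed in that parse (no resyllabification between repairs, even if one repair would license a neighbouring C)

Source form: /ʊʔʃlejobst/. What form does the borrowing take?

ʊðuzlejobusutu

Substitution: /ʔ/ → /ð/, /ʃ/ → /z/, giving /ʊðzlejobst/.
The consonants /ð/, /b/, /s/, /t/ cannot be parsed into a legal (C)(C)V syllable (no codas are permitted; onsets may contain at most 2 consonants).
Each unlicensed consonant becomes the onset of a new syllable: /ð/ → /ðu/, /b/ → /bu/, /s/ → /su/, /t/ → /tu/.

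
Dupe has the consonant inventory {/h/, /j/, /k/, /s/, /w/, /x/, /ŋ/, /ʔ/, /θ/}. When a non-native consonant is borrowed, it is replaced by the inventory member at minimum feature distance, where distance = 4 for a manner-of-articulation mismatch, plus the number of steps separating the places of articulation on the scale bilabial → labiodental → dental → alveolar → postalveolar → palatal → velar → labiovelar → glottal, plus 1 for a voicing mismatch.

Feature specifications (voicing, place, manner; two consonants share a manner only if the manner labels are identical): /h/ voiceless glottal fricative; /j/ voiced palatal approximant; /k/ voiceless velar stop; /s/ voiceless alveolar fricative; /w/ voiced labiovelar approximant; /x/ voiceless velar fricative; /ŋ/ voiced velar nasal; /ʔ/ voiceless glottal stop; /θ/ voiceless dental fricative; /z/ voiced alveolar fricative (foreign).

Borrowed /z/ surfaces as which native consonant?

/s/ is closest: same manner (fricative), place distance 0 (alveolar→alveolar), voicing differs (+1); total 1. Next closest is /θ/ at distance 2.

s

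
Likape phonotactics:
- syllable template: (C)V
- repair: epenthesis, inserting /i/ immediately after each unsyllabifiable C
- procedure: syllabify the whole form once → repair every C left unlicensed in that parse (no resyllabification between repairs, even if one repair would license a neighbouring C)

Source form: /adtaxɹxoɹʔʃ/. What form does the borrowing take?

aditaxiɹixoɹiʔiʃi

Syllabifying with onset maximization leaves /d/, /x/, /ɹ/, /ɹ/, /ʔ/, /ʃ/ stranded (no codas are permitted; onsets are limited to one consonant).
Inserting the epenthetic vowel yields /d/ → /di/, /x/ → /xi/, /ɹ/ → /ɹi/, /ɹ/ → /ɹi/, /ʔ/ → /ʔi/, /ʃ/ → /ʃi/.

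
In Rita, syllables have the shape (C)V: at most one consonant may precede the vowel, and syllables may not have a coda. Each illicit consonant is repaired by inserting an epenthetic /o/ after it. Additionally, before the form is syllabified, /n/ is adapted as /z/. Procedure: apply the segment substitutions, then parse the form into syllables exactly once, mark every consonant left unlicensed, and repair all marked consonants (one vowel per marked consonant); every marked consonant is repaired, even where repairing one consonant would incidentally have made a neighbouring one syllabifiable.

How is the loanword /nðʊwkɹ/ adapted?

Substitution: /n/ → /z/, giving /zðʊwkɹ/.
The consonants /z/, /w/, /k/, /ɹ/ cannot be parsed into a legal (C)V syllable (no codas are permitted; onsets are limited to one consonant).
Each unlicensed consonant becomes the onset of a new syllable: /z/ → /zo/, /w/ → /wo/, /k/ → /ko/, /ɹ/ → /ɹo/.

zoðʊwokoɹo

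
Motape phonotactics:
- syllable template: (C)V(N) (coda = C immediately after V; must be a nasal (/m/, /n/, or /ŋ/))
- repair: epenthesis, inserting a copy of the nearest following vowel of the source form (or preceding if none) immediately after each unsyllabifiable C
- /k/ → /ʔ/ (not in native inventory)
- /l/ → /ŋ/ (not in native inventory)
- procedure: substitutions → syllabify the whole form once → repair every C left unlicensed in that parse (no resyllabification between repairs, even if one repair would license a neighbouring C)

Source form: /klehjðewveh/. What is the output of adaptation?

Substitution: /k/ → /ʔ/, /l/ → /ŋ/, giving /ʔŋehjðewveh/.
Syllabifying with onset maximization leaves /ʔ/, /h/, /j/, /w/, /h/ stranded (only a nasal (/m/, /n/, or /ŋ/) is licensed in coda position; onsets are limited to one consonant).
Epenthesis after each stranded consonant: /ʔ/ → /ʔe/, /h/ → /he/, /j/ → /je/, /w/ → /we/, /h/ → /he/.

ʔeŋehejeðewevehe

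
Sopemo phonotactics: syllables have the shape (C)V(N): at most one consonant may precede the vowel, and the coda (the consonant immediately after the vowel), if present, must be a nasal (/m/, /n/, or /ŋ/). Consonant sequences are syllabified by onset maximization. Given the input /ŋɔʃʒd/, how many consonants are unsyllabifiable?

Syllabifying with onset maximization leaves /ʃ/, /ʒ/, /d/ stranded (only a nasal (/m/, /n/, or /ŋ/) is licensed in coda position; onsets are limited to one consonant).

3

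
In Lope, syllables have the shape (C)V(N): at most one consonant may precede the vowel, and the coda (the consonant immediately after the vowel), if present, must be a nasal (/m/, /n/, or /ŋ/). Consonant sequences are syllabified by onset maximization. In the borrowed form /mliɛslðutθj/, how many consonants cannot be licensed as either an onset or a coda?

The consonants /m/, /s/, /l/, /t/, /θ/, /j/ cannot be parsed into a legal (C)V(N) syllable (only a nasal (/m/, /n/, or /ŋ/) is licensed in coda position; onsets are limited to one consonant).

6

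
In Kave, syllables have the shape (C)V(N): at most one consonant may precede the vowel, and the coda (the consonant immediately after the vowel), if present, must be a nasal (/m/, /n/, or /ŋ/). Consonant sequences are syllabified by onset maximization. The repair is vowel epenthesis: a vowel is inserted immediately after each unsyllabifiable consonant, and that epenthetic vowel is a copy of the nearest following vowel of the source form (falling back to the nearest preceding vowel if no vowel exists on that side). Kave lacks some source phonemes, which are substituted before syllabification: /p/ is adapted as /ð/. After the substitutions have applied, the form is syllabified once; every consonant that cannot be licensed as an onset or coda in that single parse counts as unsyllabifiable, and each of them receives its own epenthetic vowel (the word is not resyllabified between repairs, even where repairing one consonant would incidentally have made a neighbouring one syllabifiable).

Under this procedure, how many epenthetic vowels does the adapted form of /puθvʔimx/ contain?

3

After substitution the input is /ðuθvʔimx/.
The unsyllabifiable consonants are /θ/, /v/, /x/; each receives one epenthetic vowel.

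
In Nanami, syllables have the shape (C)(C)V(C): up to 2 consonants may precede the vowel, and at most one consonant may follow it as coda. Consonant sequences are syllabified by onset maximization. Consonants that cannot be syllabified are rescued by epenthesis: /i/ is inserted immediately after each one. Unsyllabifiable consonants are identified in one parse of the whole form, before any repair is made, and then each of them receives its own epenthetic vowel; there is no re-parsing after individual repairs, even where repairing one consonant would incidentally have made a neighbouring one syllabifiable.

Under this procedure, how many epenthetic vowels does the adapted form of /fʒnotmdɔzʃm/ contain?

3

The unsyllabifiable consonants are /f/, /ʃ/, /m/; each receives one epenthetic vowel.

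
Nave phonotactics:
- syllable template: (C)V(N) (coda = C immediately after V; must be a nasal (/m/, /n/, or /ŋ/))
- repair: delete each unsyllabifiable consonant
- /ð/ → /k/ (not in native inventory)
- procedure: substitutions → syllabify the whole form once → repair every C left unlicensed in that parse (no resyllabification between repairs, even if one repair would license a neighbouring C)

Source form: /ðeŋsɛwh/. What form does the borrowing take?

Substitution: /ð/ → /k/, giving /keŋsɛwh/.
The consonants /w/, /h/ cannot be parsed into a legal (C)V(N) syllable (only a nasal (/m/, /n/, or /ŋ/) is licensed in coda position; onsets are limited to one consonant).
Each unlicensed consonant is deleted: /w/, /h/.

keŋsɛ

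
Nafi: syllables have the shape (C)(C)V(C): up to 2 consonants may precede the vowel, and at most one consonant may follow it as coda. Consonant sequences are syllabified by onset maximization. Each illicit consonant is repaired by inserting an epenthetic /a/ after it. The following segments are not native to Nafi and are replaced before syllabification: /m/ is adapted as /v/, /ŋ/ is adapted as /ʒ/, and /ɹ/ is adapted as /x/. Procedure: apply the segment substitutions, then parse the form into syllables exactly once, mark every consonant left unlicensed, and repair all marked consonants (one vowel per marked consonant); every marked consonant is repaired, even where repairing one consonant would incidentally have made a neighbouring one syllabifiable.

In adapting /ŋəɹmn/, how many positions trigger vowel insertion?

2

After substitution the input is /ʒəxvn/.
The unsyllabifiable consonants are /v/, /n/; each receives one epenthetic vowel.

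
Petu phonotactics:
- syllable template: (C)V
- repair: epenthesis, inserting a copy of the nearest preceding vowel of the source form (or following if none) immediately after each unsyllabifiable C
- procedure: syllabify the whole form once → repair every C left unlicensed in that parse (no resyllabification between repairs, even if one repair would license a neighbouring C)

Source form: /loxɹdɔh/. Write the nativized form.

The consonants /x/, /ɹ/, /h/ cannot be parsed into a legal (C)V syllable (no codas are permitted; onsets are limited to one consonant).
Inserting the epenthetic vowel yields /x/ → /xo/, /ɹ/ → /ɹo/, /h/ → /hɔ/.

loxoɹodɔhɔ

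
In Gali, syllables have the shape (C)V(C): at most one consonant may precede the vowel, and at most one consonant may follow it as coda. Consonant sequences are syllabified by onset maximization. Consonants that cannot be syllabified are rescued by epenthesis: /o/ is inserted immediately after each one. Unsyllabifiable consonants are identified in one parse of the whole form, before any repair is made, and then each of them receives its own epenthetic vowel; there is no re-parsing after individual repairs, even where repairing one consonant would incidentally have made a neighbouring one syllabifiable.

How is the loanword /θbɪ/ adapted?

θobɪ

Syllabifying with onset maximization leaves /θ/ stranded (at most one coda consonant is licensed; onsets are limited to one consonant).
Epenthesis after each stranded consonant: /θ/ → /θo/.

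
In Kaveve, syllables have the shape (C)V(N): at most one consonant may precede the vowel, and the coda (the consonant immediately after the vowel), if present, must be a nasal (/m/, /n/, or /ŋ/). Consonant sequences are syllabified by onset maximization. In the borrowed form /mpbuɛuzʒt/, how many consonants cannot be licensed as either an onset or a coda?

Syllabifying with onset maximization leaves /m/, /p/, /z/, /ʒ/, /t/ stranded (only a nasal (/m/, /n/, or /ŋ/) is licensed in coda position; onsets are limited to one consonant).

5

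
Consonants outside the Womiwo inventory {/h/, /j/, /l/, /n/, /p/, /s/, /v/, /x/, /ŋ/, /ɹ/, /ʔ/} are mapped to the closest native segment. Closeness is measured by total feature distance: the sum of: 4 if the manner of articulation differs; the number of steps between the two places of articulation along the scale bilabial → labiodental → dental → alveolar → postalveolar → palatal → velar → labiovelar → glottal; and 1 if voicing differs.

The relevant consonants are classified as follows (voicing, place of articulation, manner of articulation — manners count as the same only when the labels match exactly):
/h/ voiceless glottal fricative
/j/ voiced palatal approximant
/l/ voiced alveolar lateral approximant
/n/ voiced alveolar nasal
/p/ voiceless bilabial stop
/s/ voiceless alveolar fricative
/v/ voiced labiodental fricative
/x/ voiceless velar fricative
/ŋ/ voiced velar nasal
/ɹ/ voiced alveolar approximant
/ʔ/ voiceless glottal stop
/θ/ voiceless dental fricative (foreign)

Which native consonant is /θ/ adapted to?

s

/s/ is closest: same manner (fricative), place distance 1 (dental→alveolar), same voicing; total 1. Next closest is /v/ at distance 2.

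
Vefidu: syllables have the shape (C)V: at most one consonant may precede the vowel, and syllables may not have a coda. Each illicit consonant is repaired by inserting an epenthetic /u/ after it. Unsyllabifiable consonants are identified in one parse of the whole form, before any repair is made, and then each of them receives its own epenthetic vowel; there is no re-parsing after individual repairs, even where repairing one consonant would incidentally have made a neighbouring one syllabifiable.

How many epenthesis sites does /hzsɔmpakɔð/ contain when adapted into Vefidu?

4

The unsyllabifiable consonants are /h/, /z/, /m/, /ð/; each receives one epenthetic vowel.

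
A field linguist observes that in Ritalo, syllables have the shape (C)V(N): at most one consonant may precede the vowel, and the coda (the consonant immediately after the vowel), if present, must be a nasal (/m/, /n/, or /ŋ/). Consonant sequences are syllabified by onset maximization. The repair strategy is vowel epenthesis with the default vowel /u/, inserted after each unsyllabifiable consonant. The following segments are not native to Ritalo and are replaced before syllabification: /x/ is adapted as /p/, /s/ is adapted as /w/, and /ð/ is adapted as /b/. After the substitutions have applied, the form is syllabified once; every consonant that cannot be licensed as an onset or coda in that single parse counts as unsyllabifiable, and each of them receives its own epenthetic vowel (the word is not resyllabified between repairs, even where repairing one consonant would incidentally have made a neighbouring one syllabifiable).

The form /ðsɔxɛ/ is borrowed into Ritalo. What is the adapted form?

buwɔpɛ

Substitution: /ð/ → /b/, /s/ → /w/, /x/ → /p/, giving /bwɔpɛ/.
Under (C)V(N), the unsyllabifiable consonants are /b/ (only a nasal (/m/, /n/, or /ŋ/) is licensed in coda position; onsets are limited to one consonant).
Inserting the epenthetic vowel yields /b/ → /bu/.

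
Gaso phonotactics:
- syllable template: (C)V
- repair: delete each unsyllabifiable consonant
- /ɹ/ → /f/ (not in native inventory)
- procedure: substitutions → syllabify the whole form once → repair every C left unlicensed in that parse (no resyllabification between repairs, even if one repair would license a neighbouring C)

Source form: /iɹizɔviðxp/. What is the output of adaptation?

ifizɔvi

Substitution: /ɹ/ → /f/, giving /ifizɔviðxp/.
The consonants /ð/, /x/, /p/ cannot be parsed into a legal (C)V syllable (no codas are permitted; onsets are limited to one consonant).
Each unlicensed consonant is deleted: /ð/, /x/, /p/.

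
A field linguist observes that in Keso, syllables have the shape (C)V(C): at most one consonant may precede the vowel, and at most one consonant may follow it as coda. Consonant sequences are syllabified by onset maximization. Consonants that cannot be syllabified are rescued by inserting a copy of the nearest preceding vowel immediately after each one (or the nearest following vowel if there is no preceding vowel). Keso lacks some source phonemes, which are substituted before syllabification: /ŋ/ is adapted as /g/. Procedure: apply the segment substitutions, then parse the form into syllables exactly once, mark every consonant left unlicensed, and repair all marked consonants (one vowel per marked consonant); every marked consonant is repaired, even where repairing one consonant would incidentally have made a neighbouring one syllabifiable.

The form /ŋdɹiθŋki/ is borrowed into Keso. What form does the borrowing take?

Substitution: /ŋ/ → /g/, giving /gdɹiθgki/.
The consonants /g/, /d/, /g/ cannot be parsed into a legal (C)V(C) syllable (at most one coda consonant is licensed; onsets are limited to one consonant).
Each unlicensed consonant becomes the onset of a new syllable: /g/ → /gi/, /d/ → /di/, /g/ → /gi/.

gidiɹiθgiki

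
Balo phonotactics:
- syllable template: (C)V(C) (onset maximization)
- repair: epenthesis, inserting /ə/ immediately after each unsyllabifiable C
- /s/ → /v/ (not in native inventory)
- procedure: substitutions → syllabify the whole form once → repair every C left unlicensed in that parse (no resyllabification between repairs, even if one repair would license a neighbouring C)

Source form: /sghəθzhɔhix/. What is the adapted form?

Substitution: /s/ → /v/, giving /vghəθzhɔhix/.
Syllabifying with onset maximization leaves /v/, /g/, /z/ stranded (at most one coda consonant is licensed; onsets are limited to one consonant).
Inserting the epenthetic vowel yields /v/ → /və/, /g/ → /gə/, /z/ → /zə/.

vəgəhəθzəhɔhix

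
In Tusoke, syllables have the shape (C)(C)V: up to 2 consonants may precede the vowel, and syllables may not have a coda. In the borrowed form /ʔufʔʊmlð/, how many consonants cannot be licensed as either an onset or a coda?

3

Syllabifying with onset maximization leaves /m/, /l/, /ð/ stranded (no codas are permitted; onsets may contain at most 2 consonants).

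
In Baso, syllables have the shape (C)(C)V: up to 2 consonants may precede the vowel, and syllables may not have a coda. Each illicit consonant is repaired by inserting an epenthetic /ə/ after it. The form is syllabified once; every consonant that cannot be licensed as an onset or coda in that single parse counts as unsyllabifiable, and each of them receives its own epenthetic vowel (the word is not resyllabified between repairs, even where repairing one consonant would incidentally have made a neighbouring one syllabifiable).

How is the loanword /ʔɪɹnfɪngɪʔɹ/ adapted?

Syllabifying with onset maximization leaves /ɹ/, /ʔ/, /ɹ/ stranded (no codas are permitted; onsets may contain at most 2 consonants).
Each unlicensed consonant becomes the onset of a new syllable: /ɹ/ → /ɹə/, /ʔ/ → /ʔə/, /ɹ/ → /ɹə/.

ʔɪɹənfɪngɪʔəɹə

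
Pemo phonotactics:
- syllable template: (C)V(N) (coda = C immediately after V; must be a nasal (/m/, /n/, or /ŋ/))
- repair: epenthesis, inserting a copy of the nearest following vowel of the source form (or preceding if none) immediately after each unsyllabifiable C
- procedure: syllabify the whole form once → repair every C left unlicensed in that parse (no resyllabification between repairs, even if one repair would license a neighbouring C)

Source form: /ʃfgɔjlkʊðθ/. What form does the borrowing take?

The consonants /ʃ/, /f/, /j/, /l/, /ð/, /θ/ cannot be parsed into a legal (C)V(N) syllable (only a nasal (/m/, /n/, or /ŋ/) is licensed in coda position; onsets are limited to one consonant).
Inserting the epenthetic vowel yields /ʃ/ → /ʃɔ/, /f/ → /fɔ/, /j/ → /jʊ/, /l/ → /lʊ/, /ð/ → /ðʊ/, /θ/ → /θʊ/.

ʃɔfɔgɔjʊlʊkʊðʊθʊ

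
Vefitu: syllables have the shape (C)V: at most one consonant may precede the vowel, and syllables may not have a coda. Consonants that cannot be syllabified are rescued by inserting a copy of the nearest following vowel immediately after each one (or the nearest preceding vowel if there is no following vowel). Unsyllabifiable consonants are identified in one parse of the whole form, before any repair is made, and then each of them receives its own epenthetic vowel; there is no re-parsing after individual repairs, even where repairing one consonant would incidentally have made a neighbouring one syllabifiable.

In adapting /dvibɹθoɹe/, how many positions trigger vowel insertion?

3

The unsyllabifiable consonants are /d/, /b/, /ɹ/; each receives one epenthetic vowel.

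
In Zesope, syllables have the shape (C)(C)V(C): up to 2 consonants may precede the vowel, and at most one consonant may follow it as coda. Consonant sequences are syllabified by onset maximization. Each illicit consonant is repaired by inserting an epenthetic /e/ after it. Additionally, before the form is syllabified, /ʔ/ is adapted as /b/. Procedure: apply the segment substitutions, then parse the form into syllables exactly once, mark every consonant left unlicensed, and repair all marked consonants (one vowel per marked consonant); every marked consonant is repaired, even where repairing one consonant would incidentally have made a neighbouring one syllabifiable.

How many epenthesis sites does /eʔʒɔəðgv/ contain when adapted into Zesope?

After substitution the input is /ebʒɔəðgv/.
The unsyllabifiable consonants are /g/, /v/; each receives one epenthetic vowel.

2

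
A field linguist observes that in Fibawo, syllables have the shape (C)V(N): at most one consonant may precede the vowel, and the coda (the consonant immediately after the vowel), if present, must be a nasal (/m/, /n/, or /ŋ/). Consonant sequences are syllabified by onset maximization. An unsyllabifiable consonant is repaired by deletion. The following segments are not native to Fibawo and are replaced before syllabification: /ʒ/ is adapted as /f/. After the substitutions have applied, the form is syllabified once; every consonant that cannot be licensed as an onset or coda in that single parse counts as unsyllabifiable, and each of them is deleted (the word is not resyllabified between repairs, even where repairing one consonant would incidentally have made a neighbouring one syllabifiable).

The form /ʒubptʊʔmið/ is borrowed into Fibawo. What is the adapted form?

Substitution: /ʒ/ → /f/, giving /fubptʊʔmið/.
Under (C)V(N), the unsyllabifiable consonants are /b/, /p/, /ʔ/, /ð/ (only a nasal (/m/, /n/, or /ŋ/) is licensed in coda position; onsets are limited to one consonant).
Deletion applies to /b/, /p/, /ʔ/, /ð/.

futʊmi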